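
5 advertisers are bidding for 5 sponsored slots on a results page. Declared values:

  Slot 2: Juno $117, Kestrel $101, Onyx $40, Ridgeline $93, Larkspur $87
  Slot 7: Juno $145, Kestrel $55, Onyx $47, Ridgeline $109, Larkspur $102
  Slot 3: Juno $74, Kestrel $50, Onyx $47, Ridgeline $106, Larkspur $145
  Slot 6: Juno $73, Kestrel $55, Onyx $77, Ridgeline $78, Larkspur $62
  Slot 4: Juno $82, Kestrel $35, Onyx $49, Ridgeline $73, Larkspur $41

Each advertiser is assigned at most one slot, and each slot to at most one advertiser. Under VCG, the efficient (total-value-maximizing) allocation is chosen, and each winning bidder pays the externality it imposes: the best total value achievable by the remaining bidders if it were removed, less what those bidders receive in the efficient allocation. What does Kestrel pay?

Kestrel pays $20.

Efficient allocation: Juno→Slot 7 ($145), Kestrel→Slot 2 ($101), Onyx→Slot 6 ($77), Ridgeline→Slot 4 ($73), Larkspur→Slot 3 ($145); total welfare W = $541.
Kestrel receives Slot 2 at value $101, so the others get W − 101 = $440.
Without Kestrel: best allocation of the remaining 4 bidders over all 5 slots is Juno→Slot 7 ($145), Onyx→Slot 6 ($77), Ridgeline→Slot 2 ($93), Larkspur→Slot 3 ($145), total $460.
VCG payment = (others' best without Kestrel) − (others' welfare with Kestrel) = 460 − 440 = $20.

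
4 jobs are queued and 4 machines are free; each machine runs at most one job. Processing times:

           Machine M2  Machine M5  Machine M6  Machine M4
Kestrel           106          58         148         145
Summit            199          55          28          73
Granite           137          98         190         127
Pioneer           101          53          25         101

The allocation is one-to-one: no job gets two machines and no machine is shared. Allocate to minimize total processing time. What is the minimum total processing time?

Minimum total: 293 min

Treat this as an assignment problem: match each job to one machine.
Optimal: Kestrel→Machine M5 (58 min), Summit→Machine M4 (73 min), Granite→Machine M2 (137 min), Pioneer→Machine M6 (25 min) — total 58+73+137+25 = 293 min.
Column-greedy (each machine in turn goes to its cheapest remaining job) gives 431 min, worse by 138.
Next-best assignment: Kestrel→Machine M2, Summit→Machine M4, Granite→Machine M5, Pioneer→Machine M6 = 302 min.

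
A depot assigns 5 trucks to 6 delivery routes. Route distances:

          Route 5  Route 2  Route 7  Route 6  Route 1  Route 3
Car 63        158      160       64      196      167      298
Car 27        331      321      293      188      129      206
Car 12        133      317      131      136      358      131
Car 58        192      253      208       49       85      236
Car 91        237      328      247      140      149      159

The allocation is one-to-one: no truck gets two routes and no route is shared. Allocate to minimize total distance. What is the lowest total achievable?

Min total: 534 km

Treat this as an assignment problem: match each truck to one route.
Optimal: Car 63→Route 7 (64 km), Car 27→Route 1 (129 km), Car 12→Route 5 (133 km), Car 58→Route 6 (49 km), Car 91→Route 3 (159 km) — total 64+129+133+49+159 = 534 km.
Min-entry greedy (repeatedly take the single cheapest remaining cell) gives 610 km, worse by 76.
Next-best assignment: Car 63→Route 7, Car 27→Route 3, Car 12→Route 5, Car 58→Route 6, Car 91→Route 1 = 601 km.
Every other assignment is strictly worse.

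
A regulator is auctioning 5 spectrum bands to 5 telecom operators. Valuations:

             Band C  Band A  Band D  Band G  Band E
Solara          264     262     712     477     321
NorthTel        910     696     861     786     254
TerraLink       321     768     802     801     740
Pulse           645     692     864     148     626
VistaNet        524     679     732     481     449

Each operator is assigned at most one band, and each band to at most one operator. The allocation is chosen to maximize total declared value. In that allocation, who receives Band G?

TerraLink receives Band G.

Optimal: Solara→Band D ($712M), NorthTel→Band C ($910M), TerraLink→Band G ($801M), Pulse→Band E ($626M), VistaNet→Band A ($679M) — total 712+910+801+626+679 = $3728M.
Max-entry greedy (repeatedly take the single best remaining cell) gives $3575M, worse by 153.
TerraLink's own top band is Band D ($802M), but forcing TerraLink→Band D and reassigning the rest optimally gives only $3494M — worse by 234.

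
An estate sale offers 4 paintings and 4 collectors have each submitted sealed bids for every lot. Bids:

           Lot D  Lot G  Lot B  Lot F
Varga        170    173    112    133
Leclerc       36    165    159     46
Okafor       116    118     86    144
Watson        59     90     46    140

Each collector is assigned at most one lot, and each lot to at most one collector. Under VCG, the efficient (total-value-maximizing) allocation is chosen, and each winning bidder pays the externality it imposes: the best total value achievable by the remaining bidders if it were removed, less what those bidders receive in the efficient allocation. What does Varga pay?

Efficient allocation: Varga→Lot G ($173), Leclerc→Lot B ($159), Okafor→Lot D ($116), Watson→Lot F ($140); total welfare W = $588.
Varga receives Lot G at value $173, so the others get W − 173 = $415.
Without Varga: best allocation of the remaining 3 bidders over all 4 lots is Leclerc→Lot G ($165), Okafor→Lot D ($116), Watson→Lot F ($140), total $421.
VCG payment = (others' best without Varga) − (others' welfare with Varga) = 421 − 415 = $6.

Varga pays $6.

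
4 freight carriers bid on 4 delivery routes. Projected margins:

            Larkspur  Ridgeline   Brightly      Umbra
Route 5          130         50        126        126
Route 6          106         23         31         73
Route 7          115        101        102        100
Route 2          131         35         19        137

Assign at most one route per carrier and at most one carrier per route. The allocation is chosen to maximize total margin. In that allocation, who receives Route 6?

Optimal: Larkspur→Route 6 ($106k), Ridgeline→Route 7 ($101k), Brightly→Route 5 ($126k), Umbra→Route 2 ($137k) — total 106+101+126+137 = $470k.
Column-greedy (each route in turn goes to its best remaining carrier) gives $340k, worse by 130.
Every other assignment is strictly worse.
Larkspur's own top route is Route 2 ($131k), but forcing Larkspur→Route 2 and reassigning the rest optimally gives only $431k — worse by 39.

Larkspur receives Route 6.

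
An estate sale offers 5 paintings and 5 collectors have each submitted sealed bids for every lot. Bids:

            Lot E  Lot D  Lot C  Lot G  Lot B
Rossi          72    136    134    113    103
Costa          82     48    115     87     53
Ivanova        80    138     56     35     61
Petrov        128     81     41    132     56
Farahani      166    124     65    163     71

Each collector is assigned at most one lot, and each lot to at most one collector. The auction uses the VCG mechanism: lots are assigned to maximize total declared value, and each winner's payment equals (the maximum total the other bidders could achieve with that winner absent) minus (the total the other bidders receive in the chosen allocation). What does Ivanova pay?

Ivanova pays $33.

Efficient allocation: Rossi→Lot B ($103), Costa→Lot C ($115), Ivanova→Lot D ($138), Petrov→Lot G ($132), Farahani→Lot E ($166); total welfare W = $654.
Ivanova receives Lot D at value $138, so the others get W − 138 = $516.
Without Ivanova: best allocation of the remaining 4 bidders over all 5 lots is Rossi→Lot D ($136), Costa→Lot C ($115), Petrov→Lot G ($132), Farahani→Lot E ($166), total $549.
VCG payment = (others' best without Ivanova) − (others' welfare with Ivanova) = 549 − 516 = $33.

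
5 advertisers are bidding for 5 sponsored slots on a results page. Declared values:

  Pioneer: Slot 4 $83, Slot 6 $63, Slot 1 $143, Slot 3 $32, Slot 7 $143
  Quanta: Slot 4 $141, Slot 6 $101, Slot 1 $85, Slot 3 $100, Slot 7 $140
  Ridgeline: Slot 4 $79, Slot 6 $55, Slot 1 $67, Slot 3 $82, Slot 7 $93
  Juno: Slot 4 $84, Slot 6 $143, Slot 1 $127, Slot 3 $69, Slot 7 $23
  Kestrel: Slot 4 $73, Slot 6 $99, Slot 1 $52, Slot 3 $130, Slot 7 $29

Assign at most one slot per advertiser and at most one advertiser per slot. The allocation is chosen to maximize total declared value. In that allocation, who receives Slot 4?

This is the linear assignment problem.
Optimal: Pioneer→Slot 1 ($143), Quanta→Slot 4 ($141), Ridgeline→Slot 7 ($93), Juno→Slot 6 ($143), Kestrel→Slot 3 ($130) — total 143+141+93+143+130 = $650.
No other one-to-one assignment exceeds $650.

Quanta receives Slot 4.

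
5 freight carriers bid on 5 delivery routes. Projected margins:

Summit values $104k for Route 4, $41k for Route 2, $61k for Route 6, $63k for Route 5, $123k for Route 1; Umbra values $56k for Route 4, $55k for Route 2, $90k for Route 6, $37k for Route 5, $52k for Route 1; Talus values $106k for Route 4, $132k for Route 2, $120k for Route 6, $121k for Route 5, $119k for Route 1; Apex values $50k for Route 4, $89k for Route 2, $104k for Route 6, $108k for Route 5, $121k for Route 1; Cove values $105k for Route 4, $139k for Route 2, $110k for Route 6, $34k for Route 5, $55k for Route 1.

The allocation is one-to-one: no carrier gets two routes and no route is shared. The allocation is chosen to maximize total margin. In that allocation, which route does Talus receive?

Talus receives Route 5.

Optimal: Summit→Route 4 ($104k), Umbra→Route 6 ($90k), Talus→Route 5 ($121k), Apex→Route 1 ($121k), Cove→Route 2 ($139k) — total 104+90+121+121+139 = $575k.
Row-greedy (each carrier in turn takes its best remaining route) gives $558k, worse by 17.
Talus's own top route is Route 2 ($132k), but forcing Talus→Route 2 and reassigning the rest optimally gives only $558k — worse by 17.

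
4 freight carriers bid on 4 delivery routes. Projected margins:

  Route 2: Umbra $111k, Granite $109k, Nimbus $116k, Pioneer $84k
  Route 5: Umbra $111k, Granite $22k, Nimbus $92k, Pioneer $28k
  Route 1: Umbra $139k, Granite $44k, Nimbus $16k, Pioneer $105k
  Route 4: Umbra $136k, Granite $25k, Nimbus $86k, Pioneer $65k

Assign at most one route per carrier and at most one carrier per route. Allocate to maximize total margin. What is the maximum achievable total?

Max total: $442k

This is the linear assignment problem.
Optimal: Umbra→Route 4 ($136k), Granite→Route 2 ($109k), Nimbus→Route 5 ($92k), Pioneer→Route 1 ($105k) — total 136+109+92+105 = $442k.
Column-greedy (each route in turn goes to its best remaining carrier) gives $357k, worse by 85.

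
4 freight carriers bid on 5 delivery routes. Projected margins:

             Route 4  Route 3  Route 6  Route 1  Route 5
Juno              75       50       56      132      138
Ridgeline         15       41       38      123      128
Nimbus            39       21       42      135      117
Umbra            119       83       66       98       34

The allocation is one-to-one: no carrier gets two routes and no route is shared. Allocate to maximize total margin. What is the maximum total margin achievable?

Max total: $438k

Optimal: Juno→Route 6 ($56k), Ridgeline→Route 5 ($128k), Nimbus→Route 1 ($135k), Umbra→Route 4 ($119k) — total 56+128+135+119 = $438k.
Row-greedy (each carrier in turn takes its best remaining route) gives $422k, worse by 16.
Checked against all permutations: $438k is optimal.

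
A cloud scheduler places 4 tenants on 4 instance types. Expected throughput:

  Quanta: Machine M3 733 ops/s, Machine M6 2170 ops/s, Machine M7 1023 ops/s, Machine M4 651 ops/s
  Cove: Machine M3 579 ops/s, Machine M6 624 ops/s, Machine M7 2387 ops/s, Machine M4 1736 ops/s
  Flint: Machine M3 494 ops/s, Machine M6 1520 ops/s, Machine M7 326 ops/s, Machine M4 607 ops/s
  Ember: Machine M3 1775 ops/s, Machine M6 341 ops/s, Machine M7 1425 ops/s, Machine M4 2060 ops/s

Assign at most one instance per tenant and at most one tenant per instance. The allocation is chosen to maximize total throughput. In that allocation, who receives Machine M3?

Optimal: Quanta→Machine M6 (2170 ops/s), Cove→Machine M7 (2387 ops/s), Flint→Machine M3 (494 ops/s), Ember→Machine M4 (2060 ops/s) — total 2170+2387+494+2060 = 7111 ops/s.
Row-greedy (each tenant in turn takes its best remaining instance) gives 6939 ops/s, worse by 172.
Every other assignment is strictly worse.
Flint's own top instance is Machine M6 (1520 ops/s), but forcing Flint→Machine M6 and reassigning the rest optimally gives only 6700 ops/s — worse by 411.

Flint receives Machine M3.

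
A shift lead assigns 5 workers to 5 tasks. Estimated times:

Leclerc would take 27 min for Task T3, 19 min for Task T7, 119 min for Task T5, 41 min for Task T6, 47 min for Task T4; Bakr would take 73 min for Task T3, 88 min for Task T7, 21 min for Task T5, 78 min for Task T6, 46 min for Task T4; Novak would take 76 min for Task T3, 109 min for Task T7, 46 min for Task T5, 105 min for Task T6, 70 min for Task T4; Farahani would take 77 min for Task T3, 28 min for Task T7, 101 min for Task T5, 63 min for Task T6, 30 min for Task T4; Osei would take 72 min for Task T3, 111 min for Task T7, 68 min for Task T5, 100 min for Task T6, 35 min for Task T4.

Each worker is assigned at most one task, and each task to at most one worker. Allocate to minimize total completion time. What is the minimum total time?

Min total: 201 min

Optimal: Leclerc→Task T6 (41 min), Bakr→Task T5 (21 min), Novak→Task T3 (76 min), Farahani→Task T7 (28 min), Osei→Task T4 (35 min) — total 41+21+76+28+35 = 201 min.
Column-greedy (each task in turn goes to its cheapest remaining worker) gives 246 min, worse by 45.
Next-best assignment: Leclerc→Task T3, Bakr→Task T6, Novak→Task T5, Farahani→Task T7, Osei→Task T4 = 214 min.
No other one-to-one assignment undercuts 201 min.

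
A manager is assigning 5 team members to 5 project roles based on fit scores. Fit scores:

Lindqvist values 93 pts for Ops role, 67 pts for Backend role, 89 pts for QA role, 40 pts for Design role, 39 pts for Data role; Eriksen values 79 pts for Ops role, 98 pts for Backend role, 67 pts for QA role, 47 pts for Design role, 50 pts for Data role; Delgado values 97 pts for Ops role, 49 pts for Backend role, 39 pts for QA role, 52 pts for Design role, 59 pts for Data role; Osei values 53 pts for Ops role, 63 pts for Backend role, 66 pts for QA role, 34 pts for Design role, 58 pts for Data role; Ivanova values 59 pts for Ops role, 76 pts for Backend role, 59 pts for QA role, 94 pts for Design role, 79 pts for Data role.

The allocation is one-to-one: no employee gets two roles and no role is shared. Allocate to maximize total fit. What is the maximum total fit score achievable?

Maximum total: 436 pts

Treat this as an assignment problem: match each employee to one role.
Optimal: Lindqvist→QA role (89 pts), Eriksen→Backend role (98 pts), Delgado→Ops role (97 pts), Osei→Data role (58 pts), Ivanova→Design role (94 pts) — total 89+98+97+58+94 = 436 pts.
Row-greedy (each employee in turn takes its best remaining role) gives 410 pts, worse by 26.
Next-best assignment: Lindqvist→Ops role, Eriksen→Backend role, Delgado→Data role, Osei→QA role, Ivanova→Design role = 410 pts.
Swapping Delgado↔Eriksen (Delgado→Backend role 49 pts, Eriksen→Ops role 79 pts) loses 67.
No other one-to-one assignment exceeds 436 pts.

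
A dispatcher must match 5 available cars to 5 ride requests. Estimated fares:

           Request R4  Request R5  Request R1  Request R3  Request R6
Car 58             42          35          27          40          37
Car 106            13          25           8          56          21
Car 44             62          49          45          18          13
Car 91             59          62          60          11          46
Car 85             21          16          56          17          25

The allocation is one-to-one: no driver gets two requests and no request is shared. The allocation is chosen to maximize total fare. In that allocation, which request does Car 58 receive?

Optimal: Car 58→Request R6 ($37), Car 106→Request R3 ($56), Car 44→Request R4 ($62), Car 91→Request R5 ($62), Car 85→Request R1 ($56) — total 37+56+62+62+56 = $273.
Row-greedy (each driver in turn takes its best remaining request) gives $232, worse by 41.
Car 58's own top request is Request R4 ($42), but forcing Car 58→Request R4 and reassigning the rest optimally gives only $249 — worse by 24.

Car 58 receives Request R6.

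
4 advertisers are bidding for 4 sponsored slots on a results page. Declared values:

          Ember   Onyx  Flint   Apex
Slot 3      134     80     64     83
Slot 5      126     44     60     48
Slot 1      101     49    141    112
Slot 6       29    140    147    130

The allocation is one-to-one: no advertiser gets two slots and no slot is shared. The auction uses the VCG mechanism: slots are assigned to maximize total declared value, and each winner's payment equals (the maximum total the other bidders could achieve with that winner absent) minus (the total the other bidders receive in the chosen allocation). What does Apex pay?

Efficient allocation: Ember→Slot 5 ($126), Onyx→Slot 6 ($140), Flint→Slot 1 ($141), Apex→Slot 3 ($83); total welfare W = $490.
Apex receives Slot 3 at value $83, so the others get W − 83 = $407.
Without Apex: best allocation of the remaining 3 bidders over all 4 slots is Ember→Slot 3 ($134), Onyx→Slot 6 ($140), Flint→Slot 1 ($141), total $415.
VCG payment = (others' best without Apex) − (others' welfare with Apex) = 415 − 407 = $8.

Apex pays $8.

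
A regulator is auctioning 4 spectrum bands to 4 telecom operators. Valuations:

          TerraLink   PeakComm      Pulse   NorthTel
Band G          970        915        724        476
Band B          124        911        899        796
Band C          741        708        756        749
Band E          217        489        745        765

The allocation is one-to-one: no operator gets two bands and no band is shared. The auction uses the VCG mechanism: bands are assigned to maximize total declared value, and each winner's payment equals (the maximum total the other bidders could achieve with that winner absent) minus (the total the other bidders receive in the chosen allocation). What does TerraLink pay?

TerraLink pays $147M.

Efficient allocation: TerraLink→Band G ($970M), PeakComm→Band B ($911M), Pulse→Band C ($756M), NorthTel→Band E ($765M); total welfare W = $3402M.
TerraLink receives Band G at value $970M, so the others get W − 970 = $2432M.
Without TerraLink: best allocation of the remaining 3 bidders over all 4 bands is PeakComm→Band G ($915M), Pulse→Band B ($899M), NorthTel→Band E ($765M), total $2579M.
VCG payment = (others' best without TerraLink) − (others' welfare with TerraLink) = 2579 − 2432 = $147M.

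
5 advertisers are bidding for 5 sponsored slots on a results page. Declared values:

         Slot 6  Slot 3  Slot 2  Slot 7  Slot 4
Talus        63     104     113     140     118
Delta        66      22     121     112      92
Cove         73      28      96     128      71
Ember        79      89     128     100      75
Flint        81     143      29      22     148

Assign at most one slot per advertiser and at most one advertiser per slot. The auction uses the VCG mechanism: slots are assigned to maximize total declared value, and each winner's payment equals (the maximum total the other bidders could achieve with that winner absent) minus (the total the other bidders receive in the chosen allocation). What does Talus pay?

Efficient allocation: Talus→Slot 4 ($118), Delta→Slot 2 ($121), Cove→Slot 7 ($128), Ember→Slot 6 ($79), Flint→Slot 3 ($143); total welfare W = $589.
Talus receives Slot 4 at value $118, so the others get W − 118 = $471.
Without Talus: best allocation of the remaining 4 bidders over all 5 slots is Delta→Slot 4 ($92), Cove→Slot 7 ($128), Ember→Slot 2 ($128), Flint→Slot 3 ($143), total $491.
VCG payment = (others' best without Talus) − (others' welfare with Talus) = 491 − 471 = $20.

Talus pays $20.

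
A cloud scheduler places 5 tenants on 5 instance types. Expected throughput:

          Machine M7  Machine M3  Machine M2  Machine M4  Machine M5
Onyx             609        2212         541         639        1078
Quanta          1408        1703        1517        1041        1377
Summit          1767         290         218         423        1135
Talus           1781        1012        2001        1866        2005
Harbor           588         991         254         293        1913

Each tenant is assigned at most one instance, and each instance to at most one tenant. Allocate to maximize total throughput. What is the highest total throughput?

Max total: 9275 ops/s

Optimal: Onyx→Machine M3 (2212 ops/s), Quanta→Machine M2 (1517 ops/s), Summit→Machine M7 (1767 ops/s), Talus→Machine M4 (1866 ops/s), Harbor→Machine M5 (1913 ops/s) — total 2212+1517+1767+1866+1913 = 9275 ops/s.
Max-entry greedy (repeatedly take the single best remaining cell) gives 7794 ops/s, worse by 1481.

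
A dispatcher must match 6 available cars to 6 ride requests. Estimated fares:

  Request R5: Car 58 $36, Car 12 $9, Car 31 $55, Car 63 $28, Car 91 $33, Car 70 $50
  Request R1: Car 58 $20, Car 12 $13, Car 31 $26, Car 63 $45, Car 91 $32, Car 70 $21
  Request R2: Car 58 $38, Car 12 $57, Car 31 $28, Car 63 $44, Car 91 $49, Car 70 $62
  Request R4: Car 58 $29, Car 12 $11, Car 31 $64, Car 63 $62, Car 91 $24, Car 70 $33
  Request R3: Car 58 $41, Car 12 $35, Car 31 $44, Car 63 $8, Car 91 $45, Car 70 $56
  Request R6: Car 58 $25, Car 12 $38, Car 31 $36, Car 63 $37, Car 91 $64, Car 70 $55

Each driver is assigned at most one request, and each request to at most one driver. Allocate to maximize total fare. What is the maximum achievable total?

Optimal: Car 58→Request R5 ($36), Car 12→Request R2 ($57), Car 31→Request R4 ($64), Car 63→Request R1 ($45), Car 91→Request R6 ($64), Car 70→Request R3 ($56) — total 36+57+64+45+64+56 = $322.
Max-entry greedy (repeatedly take the single best remaining cell) gives $285, worse by 37.
Swapping Car 31↔Car 12 (Car 31→Request R2 $28, Car 12→Request R4 $11) loses 82.

Max total: $322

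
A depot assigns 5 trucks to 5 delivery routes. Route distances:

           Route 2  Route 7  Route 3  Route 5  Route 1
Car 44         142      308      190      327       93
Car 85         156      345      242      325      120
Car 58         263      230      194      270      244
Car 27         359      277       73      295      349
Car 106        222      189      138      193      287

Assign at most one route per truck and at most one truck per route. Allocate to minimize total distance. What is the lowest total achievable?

Min total: 745 km

Optimal: Car 44→Route 1 (93 km), Car 85→Route 2 (156 km), Car 58→Route 7 (230 km), Car 27→Route 3 (73 km), Car 106→Route 5 (193 km) — total 93+156+230+73+193 = 745 km.
Row-greedy (each truck in turn takes its cheapest remaining route) gives 913 km, worse by 168.
Next-best assignment: Car 44→Route 2, Car 85→Route 1, Car 58→Route 7, Car 27→Route 3, Car 106→Route 5 = 758 km.
No other one-to-one assignment undercuts 745 km.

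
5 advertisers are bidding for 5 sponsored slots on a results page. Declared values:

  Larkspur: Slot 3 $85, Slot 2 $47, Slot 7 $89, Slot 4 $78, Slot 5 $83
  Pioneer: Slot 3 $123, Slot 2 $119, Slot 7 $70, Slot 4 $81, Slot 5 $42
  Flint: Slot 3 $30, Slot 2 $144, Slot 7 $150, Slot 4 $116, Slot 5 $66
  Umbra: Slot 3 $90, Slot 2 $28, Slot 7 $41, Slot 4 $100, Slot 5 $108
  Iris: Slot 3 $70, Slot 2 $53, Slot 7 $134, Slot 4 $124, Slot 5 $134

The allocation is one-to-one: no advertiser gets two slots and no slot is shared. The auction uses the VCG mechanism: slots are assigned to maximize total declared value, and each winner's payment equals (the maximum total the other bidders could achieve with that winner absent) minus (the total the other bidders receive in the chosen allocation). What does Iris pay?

Efficient allocation: Larkspur→Slot 7 ($89), Pioneer→Slot 3 ($123), Flint→Slot 2 ($144), Umbra→Slot 4 ($100), Iris→Slot 5 ($134); total welfare W = $590.
Iris receives Slot 5 at value $134, so the others get W − 134 = $456.
Without Iris: best allocation of the remaining 4 bidders over all 5 slots is Larkspur→Slot 7 ($89), Pioneer→Slot 3 ($123), Flint→Slot 2 ($144), Umbra→Slot 5 ($108), total $464.
VCG payment = (others' best without Iris) − (others' welfare with Iris) = 464 − 456 = $8.

Iris pays $8.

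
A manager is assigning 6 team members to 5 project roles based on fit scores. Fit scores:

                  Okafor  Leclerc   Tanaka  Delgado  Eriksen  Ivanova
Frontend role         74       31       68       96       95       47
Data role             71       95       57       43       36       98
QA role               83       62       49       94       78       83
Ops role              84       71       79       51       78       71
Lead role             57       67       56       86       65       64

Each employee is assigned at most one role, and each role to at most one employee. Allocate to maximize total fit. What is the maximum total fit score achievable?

Optimal: Eriksen→Frontend role (95 pts), Leclerc→Data role (95 pts), Ivanova→QA role (83 pts), Okafor→Ops role (84 pts), Delgado→Lead role (86 pts) — total 95+95+83+84+86 = 443 pts.
Column-greedy (each role in turn goes to its best remaining employee) gives 423 pts, worse by 20.
Swapping Delgado↔Ivanova (Delgado→QA role 94 pts, Ivanova→Lead role 64 pts) loses 11.
Every other assignment is strictly worse.

Max total: 443 pts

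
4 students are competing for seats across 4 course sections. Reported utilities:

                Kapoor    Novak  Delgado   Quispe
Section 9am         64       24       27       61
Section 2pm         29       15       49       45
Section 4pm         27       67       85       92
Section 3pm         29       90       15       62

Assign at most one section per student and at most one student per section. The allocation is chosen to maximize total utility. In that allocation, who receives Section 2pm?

Delgado receives Section 2pm.

Optimal: Kapoor→Section 9am (64 points), Novak→Section 3pm (90 points), Delgado→Section 2pm (49 points), Quispe→Section 4pm (92 points) — total 64+90+49+92 = 295 points.
Row-greedy (each student in turn takes its best remaining section) gives 284 points, worse by 11.
Next-best assignment: Kapoor→Section 9am, Novak→Section 3pm, Delgado→Section 4pm, Quispe→Section 2pm = 284 points.
Swapping Quispe↔Delgado (Quispe→Section 2pm 45 points, Delgado→Section 4pm 85 points) loses 11.
Delgado's own top section is Section 4pm (85 points), but forcing Delgado→Section 4pm and reassigning the rest optimally gives only 284 points — worse by 11.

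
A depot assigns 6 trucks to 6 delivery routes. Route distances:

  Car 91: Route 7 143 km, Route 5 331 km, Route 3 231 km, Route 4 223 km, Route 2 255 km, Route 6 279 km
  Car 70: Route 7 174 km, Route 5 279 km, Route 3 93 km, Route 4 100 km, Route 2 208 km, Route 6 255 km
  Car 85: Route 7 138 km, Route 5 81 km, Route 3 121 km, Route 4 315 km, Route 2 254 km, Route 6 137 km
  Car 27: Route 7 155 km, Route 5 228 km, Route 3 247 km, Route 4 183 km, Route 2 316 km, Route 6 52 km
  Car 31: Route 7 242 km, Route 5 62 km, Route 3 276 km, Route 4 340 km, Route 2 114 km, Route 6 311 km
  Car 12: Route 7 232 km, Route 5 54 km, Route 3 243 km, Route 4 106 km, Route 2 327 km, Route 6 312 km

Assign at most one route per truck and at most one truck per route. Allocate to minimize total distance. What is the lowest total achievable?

Min total: 584 km

This is a one-to-one assignment (minimum-cost bipartite matching).
Optimal: Car 91→Route 7 (143 km), Car 70→Route 4 (100 km), Car 85→Route 3 (121 km), Car 27→Route 6 (52 km), Car 31→Route 2 (114 km), Car 12→Route 5 (54 km) — total 143+100+121+52+114+54 = 584 km.
Row-greedy (each truck in turn takes its cheapest remaining route) gives 589 km, worse by 5.
Swapping Car 91↔Car 12 (Car 91→Route 5 331 km, Car 12→Route 7 232 km) adds 366.
No other one-to-one assignment undercuts 584 km.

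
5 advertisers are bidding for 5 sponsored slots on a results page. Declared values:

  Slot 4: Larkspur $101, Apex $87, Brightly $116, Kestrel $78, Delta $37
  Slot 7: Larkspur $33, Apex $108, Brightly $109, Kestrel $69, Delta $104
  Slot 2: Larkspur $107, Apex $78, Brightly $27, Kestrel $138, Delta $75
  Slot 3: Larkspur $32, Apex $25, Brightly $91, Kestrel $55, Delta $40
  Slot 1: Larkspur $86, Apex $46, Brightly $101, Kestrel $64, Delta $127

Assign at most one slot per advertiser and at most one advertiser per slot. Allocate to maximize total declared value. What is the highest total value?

Treat this as an assignment problem: match each advertiser to one slot.
Optimal: Larkspur→Slot 4 ($101), Apex→Slot 7 ($108), Brightly→Slot 3 ($91), Kestrel→Slot 2 ($138), Delta→Slot 1 ($127) — total 101+108+91+138+127 = $565.
Row-greedy (each advertiser in turn takes its best remaining slot) gives $435, worse by 130.
Next-best assignment: Larkspur→Slot 3, Apex→Slot 7, Brightly→Slot 4, Kestrel→Slot 2, Delta→Slot 1 = $521.

Max total: $565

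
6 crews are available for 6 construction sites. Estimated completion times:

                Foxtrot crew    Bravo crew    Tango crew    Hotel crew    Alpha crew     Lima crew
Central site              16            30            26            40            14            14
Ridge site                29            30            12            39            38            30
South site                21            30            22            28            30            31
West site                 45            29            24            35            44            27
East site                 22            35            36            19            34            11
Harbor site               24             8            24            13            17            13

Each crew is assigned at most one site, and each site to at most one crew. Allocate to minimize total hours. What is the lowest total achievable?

Minimum total: 100 hours

Optimal: Foxtrot crew→South site (21 hours), Bravo crew→West site (29 hours), Tango crew→Ridge site (12 hours), Hotel crew→Harbor site (13 hours), Alpha crew→Central site (14 hours), Lima crew→East site (11 hours) — total 21+29+12+13+14+11 = 100 hours.
Column-greedy (each site in turn goes to its cheapest remaining crew) gives 101 hours, worse by 1.
Next-best assignment: Foxtrot crew→South site, Bravo crew→Harbor site, Tango crew→Ridge site, Hotel crew→West site, Alpha crew→Central site, Lima crew→East site = 101 hours.
Swapping Hotel crew↔Bravo crew (Hotel crew→West site 35 hours, Bravo crew→Harbor site 8 hours) adds 1.
Checked against all permutations: 100 hours is optimal.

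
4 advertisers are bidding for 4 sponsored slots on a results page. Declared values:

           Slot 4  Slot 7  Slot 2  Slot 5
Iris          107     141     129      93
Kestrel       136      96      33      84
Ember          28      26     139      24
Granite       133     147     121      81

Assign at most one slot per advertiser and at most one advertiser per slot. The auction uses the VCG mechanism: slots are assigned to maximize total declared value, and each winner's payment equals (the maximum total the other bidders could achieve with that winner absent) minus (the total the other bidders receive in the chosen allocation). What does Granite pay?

Granite pays $48.

Efficient allocation: Iris→Slot 5 ($93), Kestrel→Slot 4 ($136), Ember→Slot 2 ($139), Granite→Slot 7 ($147); total welfare W = $515.
Granite receives Slot 7 at value $147, so the others get W − 147 = $368.
Without Granite: best allocation of the remaining 3 bidders over all 4 slots is Iris→Slot 7 ($141), Kestrel→Slot 4 ($136), Ember→Slot 2 ($139), total $416.
VCG payment = (others' best without Granite) − (others' welfare with Granite) = 416 − 368 = $48.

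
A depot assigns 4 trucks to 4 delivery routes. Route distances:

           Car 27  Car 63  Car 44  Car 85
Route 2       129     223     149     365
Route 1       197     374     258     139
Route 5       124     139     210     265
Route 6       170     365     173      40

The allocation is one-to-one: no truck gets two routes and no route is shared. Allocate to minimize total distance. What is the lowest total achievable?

Minimum total: 525 km

This is a one-to-one assignment (minimum-cost bipartite matching).
Optimal: Car 27→Route 1 (197 km), Car 63→Route 5 (139 km), Car 44→Route 2 (149 km), Car 85→Route 6 (40 km) — total 197+139+149+40 = 525 km.
Swapping Car 44↔Car 63 (Car 44→Route 5 210 km, Car 63→Route 2 223 km) adds 145.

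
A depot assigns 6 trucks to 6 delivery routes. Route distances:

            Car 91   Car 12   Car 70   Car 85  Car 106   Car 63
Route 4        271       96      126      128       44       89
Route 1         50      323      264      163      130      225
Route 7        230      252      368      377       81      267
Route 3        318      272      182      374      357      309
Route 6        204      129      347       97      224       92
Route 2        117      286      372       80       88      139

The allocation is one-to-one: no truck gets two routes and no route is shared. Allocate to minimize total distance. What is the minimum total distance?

This is a one-to-one assignment (minimum-cost bipartite matching).
Optimal: Car 91→Route 1 (50 km), Car 12→Route 4 (96 km), Car 70→Route 3 (182 km), Car 85→Route 2 (80 km), Car 106→Route 7 (81 km), Car 63→Route 6 (92 km) — total 50+96+182+80+81+92 = 581 km.
Column-greedy (each route in turn goes to its cheapest remaining truck) gives 700 km, worse by 119.
No other one-to-one assignment undercuts 581 km.

Min total: 581 km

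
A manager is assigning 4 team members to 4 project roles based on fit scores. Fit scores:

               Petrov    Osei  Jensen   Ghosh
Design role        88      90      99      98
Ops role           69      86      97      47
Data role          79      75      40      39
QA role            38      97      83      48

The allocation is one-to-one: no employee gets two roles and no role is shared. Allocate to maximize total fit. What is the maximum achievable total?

Treat this as an assignment problem: match each employee to one role.
Optimal: Petrov→Data role (79 pts), Osei→QA role (97 pts), Jensen→Ops role (97 pts), Ghosh→Design role (98 pts) — total 79+97+97+98 = 371 pts.
Max-entry greedy (repeatedly take the single best remaining cell) gives 322 pts, worse by 49.
Next-best assignment: Petrov→Data role, Osei→Ops role, Jensen→QA role, Ghosh→Design role = 346 pts.
Every other assignment is strictly worse.

Max total: 371 pts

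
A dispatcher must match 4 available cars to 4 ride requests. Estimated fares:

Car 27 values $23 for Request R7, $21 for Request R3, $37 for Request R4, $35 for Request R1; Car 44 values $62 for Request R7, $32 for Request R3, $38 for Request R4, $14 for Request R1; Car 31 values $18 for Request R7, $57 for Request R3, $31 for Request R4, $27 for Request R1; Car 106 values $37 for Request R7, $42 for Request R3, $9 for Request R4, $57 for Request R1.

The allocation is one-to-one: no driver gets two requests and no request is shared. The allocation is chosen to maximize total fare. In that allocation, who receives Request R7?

Car 44 receives Request R7.

Treat this as an assignment problem: match each driver to one request.
Optimal: Car 27→Request R4 ($37), Car 44→Request R7 ($62), Car 31→Request R3 ($57), Car 106→Request R1 ($57) — total 37+62+57+57 = $213.
Checked against all permutations: $213 is optimal.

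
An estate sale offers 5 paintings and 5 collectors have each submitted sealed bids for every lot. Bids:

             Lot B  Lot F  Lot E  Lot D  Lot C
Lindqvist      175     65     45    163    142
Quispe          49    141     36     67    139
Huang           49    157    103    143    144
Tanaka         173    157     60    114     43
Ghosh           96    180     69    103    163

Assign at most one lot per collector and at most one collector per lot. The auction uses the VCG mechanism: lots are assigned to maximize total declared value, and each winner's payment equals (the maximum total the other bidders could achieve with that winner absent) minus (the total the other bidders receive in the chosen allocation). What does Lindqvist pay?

Efficient allocation: Lindqvist→Lot D ($163), Quispe→Lot C ($139), Huang→Lot E ($103), Tanaka→Lot B ($173), Ghosh→Lot F ($180); total welfare W = $758.
Lindqvist receives Lot D at value $163, so the others get W − 163 = $595.
Without Lindqvist: best allocation of the remaining 4 bidders over all 5 lots is Quispe→Lot C ($139), Huang→Lot D ($143), Tanaka→Lot B ($173), Ghosh→Lot F ($180), total $635.
VCG payment = (others' best without Lindqvist) − (others' welfare with Lindqvist) = 635 − 595 = $40.

Lindqvist pays $40.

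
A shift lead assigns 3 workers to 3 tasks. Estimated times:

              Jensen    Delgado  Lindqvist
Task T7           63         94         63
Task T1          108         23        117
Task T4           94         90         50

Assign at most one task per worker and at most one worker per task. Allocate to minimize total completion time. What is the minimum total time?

Minimum total: 136 min

Optimal: Jensen→Task T7 (63 min), Delgado→Task T1 (23 min), Lindqvist→Task T4 (50 min) — total 63+23+50 = 136 min.
Checked against all permutations: 136 min is optimal.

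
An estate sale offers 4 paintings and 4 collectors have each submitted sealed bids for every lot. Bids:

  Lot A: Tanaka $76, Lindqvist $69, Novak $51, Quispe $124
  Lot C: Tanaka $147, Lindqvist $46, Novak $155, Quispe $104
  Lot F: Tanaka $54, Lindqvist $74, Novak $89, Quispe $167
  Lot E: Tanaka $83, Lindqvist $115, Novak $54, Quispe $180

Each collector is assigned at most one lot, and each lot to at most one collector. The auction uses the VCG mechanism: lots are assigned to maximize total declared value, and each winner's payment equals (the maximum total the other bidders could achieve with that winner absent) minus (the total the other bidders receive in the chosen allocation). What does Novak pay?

Novak pays $71.

Efficient allocation: Tanaka→Lot A ($76), Lindqvist→Lot E ($115), Novak→Lot C ($155), Quispe→Lot F ($167); total welfare W = $513.
Novak receives Lot C at value $155, so the others get W − 155 = $358.
Without Novak: best allocation of the remaining 3 bidders over all 4 lots is Tanaka→Lot C ($147), Lindqvist→Lot E ($115), Quispe→Lot F ($167), total $429.
VCG payment = (others' best without Novak) − (others' welfare with Novak) = 429 − 358 = $71.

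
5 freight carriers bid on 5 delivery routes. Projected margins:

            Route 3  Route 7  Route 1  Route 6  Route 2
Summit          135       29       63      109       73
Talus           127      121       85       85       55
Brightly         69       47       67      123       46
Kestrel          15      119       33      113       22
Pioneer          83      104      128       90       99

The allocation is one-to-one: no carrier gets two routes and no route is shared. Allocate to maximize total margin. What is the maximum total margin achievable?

Optimal: Summit→Route 2 ($73k), Talus→Route 3 ($127k), Brightly→Route 6 ($123k), Kestrel→Route 7 ($119k), Pioneer→Route 1 ($128k) — total 73+127+123+119+128 = $570k.
Column-greedy (each route in turn goes to its best remaining carrier) gives $529k, worse by 41.
Next-best assignment: Summit→Route 3, Talus→Route 1, Brightly→Route 6, Kestrel→Route 7, Pioneer→Route 2 = $561k.

Max total: $570k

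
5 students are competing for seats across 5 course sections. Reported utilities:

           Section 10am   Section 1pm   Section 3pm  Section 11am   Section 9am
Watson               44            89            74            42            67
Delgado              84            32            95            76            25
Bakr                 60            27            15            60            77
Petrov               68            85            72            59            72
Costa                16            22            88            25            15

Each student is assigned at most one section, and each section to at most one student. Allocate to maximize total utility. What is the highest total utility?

Maximum total: 398 points

Treat this as an assignment problem: match each student to one section.
Optimal: Watson→Section 1pm (89 points), Delgado→Section 11am (76 points), Bakr→Section 9am (77 points), Petrov→Section 10am (68 points), Costa→Section 3pm (88 points) — total 89+76+77+68+88 = 398 points.
Next-best assignment: Watson→Section 1pm, Delgado→Section 10am, Bakr→Section 9am, Petrov→Section 11am, Costa→Section 3pm = 397 points.
No other one-to-one assignment exceeds 398 points.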